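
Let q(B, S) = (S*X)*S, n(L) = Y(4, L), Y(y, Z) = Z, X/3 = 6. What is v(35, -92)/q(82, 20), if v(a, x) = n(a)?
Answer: 7/1440 ≈ 0.0048611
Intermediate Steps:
X = 18 (X = 3*6 = 18)
n(L) = L
v(a, x) = a
q(B, S) = 18*S² (q(B, S) = (S*18)*S = (18*S)*S = 18*S²)
v(35, -92)/q(82, 20) = 35/((18*20²)) = 35/((18*400)) = 35/7200 = 35*(1/7200) = 7/1440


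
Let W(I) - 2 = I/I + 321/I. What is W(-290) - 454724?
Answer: -131869411/290 ≈ -4.5472e+5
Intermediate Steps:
W(I) = 3 + 321/I (W(I) = 2 + (I/I + 321/I) = 2 + (1 + 321/I) = 3 + 321/I)
W(-290) - 454724 = (3 + 321/(-290)) - 454724 = (3 + 321*(-1/290)) - 454724 = (3 - 321/290) - 454724 = 549/290 - 454724 = -131869411/290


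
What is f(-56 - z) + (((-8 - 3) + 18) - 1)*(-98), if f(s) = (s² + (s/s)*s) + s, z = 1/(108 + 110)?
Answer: 115792445/47524 ≈ 2436.5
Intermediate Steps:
z = 1/218 ≈ 0.0045872
f(s) = s² + 2*s (f(s) = (s² + 1*s) + s = (s² + s) + s = (s + s²) + s = s² + 2*s)
f(-56 - z) + (((-8 - 3) + 18) - 1)*(-98) = (-56 - 1*1/218)*(2 + (-56 - 1*1/218)) + (((-8 - 3) + 18) - 1)*(-98) = (-56 - 1/218)*(2 + (-56 - 1/218)) + ((-11 + 18) - 1)*(-98) = -12209*(2 - 12209/218)/218 + (7 - 1)*(-98) = -12209/218*(-11773/218) + 6*(-98) = 143736557/47524 - 588 = 115792445/47524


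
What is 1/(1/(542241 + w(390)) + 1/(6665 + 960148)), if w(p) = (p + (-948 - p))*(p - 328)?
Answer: 51935583005/161142 ≈ 3.2230e+5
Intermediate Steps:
w(p) = 310944 - 948*p (w(p) = -948*(-328 + p) = 310944 - 948*p)
1/(1/(542241 + w(390)) + 1/(6665 + 960148)) = 1/(1/(542241 + (310944 - 948*390)) + 1/(6665 + 960148)) = 1/(1/(542241 + (310944 - 369720)) + 1/966813) = 1/(1/(542241 - 58776) + 1/966813) = 1/(1/483465 + 1/966813) = 1/(161142/51935583005) = 51935583005/161142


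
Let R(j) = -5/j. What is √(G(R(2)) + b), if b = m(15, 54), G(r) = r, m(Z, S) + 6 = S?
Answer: √182/2 ≈ 6.7454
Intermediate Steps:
m(Z, S) = -6 + S
b = 48 (b = -6 + 54 = 48)
√(G(R(2)) + b) = √(-5/2 + 48) = √(91/2) = √182/2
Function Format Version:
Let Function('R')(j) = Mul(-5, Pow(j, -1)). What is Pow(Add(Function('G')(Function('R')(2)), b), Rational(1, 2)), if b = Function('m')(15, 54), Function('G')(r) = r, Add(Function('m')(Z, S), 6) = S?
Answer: Mul(Rational(1, 2), Pow(182, Rational(1, 2))) ≈ 6.7454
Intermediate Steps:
Function('m')(Z, S) = Add(-6, S)
b = 48 (b = Add(-6, 54) = 48)
Pow(Add(Function('G')(Function('R')(2)), b), Rational(1, 2)) = Pow(Add(Mul(-5, Pow(2, -1)), 48), Rational(1, 2)) = Pow(Add(Mul(-5, Rational(1, 2)), 48), Rational(1, 2)) = Pow(Add(Rational(-5, 2), 48), Rational(1, 2)) = Pow(Rational(91, 2), Rational(1, 2)) = Mul(Rational(1, 2), Pow(182, Rational(1, 2)))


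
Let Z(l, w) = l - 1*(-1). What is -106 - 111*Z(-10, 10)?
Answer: 893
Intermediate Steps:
Z(l, w) = 1 + l (Z(l, w) = l + 1 = 1 + l)
-106 - 111*Z(-10, 10) = -106 - 111*(1 - 10) = -106 - 111*(-9) = -106 + 999 = 893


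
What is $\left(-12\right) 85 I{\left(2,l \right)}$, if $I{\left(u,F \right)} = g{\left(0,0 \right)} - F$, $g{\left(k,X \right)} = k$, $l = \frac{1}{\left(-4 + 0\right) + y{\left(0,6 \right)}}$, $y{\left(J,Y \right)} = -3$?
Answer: $- \frac{1020}{7} \approx -145.71$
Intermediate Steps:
$l = - \frac{1}{7}$ ($l = \frac{1}{\left(-4 + 0\right) - 3} = \frac{1}{-4 - 3} = \frac{1}{-7} = - \frac{1}{7} \approx -0.14286$)
$I{\left(u,F \right)} = - F$ ($I{\left(u,F \right)} = 0 - F = - F$)
$\left(-12\right) 85 I{\left(2,l \right)} = \left(-12\right) 85 \left(\left(-1\right) \left(- \frac{1}{7}\right)\right) = \left(-1020\right) \frac{1}{7} = - \frac{1020}{7}$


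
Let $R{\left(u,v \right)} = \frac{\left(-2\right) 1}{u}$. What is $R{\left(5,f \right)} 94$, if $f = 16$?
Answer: $- \frac{188}{5} \approx -37.6$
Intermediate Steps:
$R{\left(u,v \right)} = - \frac{2}{u}$
$R{\left(5,f \right)} 94 = - \frac{2}{5} \cdot 94 = \left(-2\right) \frac{1}{5} \cdot 94 = \left(- \frac{2}{5}\right) 94 = - \frac{188}{5}$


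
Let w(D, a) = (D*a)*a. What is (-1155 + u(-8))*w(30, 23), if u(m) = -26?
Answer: -18742470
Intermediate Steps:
w(D, a) = D*a²
(-1155 + u(-8))*w(30, 23) = (-1155 - 26)*(30*23²) = -35430*529 = -1181*15870 = -18742470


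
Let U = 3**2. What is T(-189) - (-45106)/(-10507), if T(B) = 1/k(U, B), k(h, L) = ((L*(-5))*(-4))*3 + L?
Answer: -3910057/910791 ≈ -4.2930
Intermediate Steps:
U = 9
k(h, L) = 61*L (k(h, L) = (-5*L*(-4))*3 + L = (20*L)*3 + L = 60*L + L = 61*L)
T(B) = 1/(61*B)
T(-189) - (-45106)/(-10507) = (1/61)/(-189) - (-45106)/(-10507) = (1/61)*(-1/189) - (-45106)*(-1)/10507 = -1/11529 - 1*2374/553 = -1/11529 - 2374/553 = -3910057/910791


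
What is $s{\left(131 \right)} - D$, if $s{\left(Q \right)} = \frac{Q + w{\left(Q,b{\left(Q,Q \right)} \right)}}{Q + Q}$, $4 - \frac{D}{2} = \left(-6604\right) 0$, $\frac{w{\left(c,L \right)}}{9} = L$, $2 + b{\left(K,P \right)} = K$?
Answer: $- \frac{402}{131} \approx -3.0687$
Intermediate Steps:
$b{\left(K,P \right)} = -2 + K$
$w{\left(c,L \right)} = 9 L$
$D = 8$ ($D = 8 - 2 \left(\left(-6604\right) 0\right) = 8 - 0 = 8 + 0 = 8$)
$s{\left(Q \right)} = \frac{-18 + 10 Q}{2 Q}$ ($s{\left(Q \right)} = \frac{Q + 9 \left(-2 + Q\right)}{Q + Q} = \frac{Q + \left(-18 + 9 Q\right)}{2 Q} = \left(-18 + 10 Q\right) \frac{1}{2 Q} = \frac{-18 + 10 Q}{2 Q}$)
$s{\left(131 \right)} - D = \left(5 - \frac{9}{131}\right) - 8 = \frac{646}{131} - 8 = - \frac{402}{131}$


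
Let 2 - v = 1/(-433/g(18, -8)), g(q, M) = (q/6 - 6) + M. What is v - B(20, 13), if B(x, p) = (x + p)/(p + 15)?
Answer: 9651/12124 ≈ 0.79602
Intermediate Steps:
B(x, p) = (p + x)/(15 + p)
g(q, M) = -6 + M + q/6 (g(q, M) = (q*(⅙) - 6) + M = (q/6 - 6) + M = (-6 + q/6) + M = -6 + M + q/6)
v = 855/433 (v = 2 - 1/((-433/(-6 - 8 + (⅙)*18))) = 2 - 1/((-433/(-6 - 8 + 3))) = 2 - 1/((-433/(-11))) = 2 - 1/((-433*(-1/11))) = 2 - 1/433/11 = 2 - 1*11/433 = 2 - 11/433 = 855/433 ≈ 1.9746)
v - B(20, 13) = 855/433 - (13 + 20)/(15 + 13) = 855/433 - 33/28 = 9651/12124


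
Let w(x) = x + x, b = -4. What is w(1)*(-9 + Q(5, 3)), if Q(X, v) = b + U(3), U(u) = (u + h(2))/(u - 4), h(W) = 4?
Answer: -40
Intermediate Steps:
U(u) = (4 + u)/(-4 + u) (U(u) = (u + 4)/(u - 4) = (4 + u)/(-4 + u))
w(x) = 2*x
Q(X, v) = -11 (Q(X, v) = -4 + (4 + 3)/(-4 + 3) = -4 + 7/(-1) = -4 - 1*7 = -4 - 7 = -11)
w(1)*(-9 + Q(5, 3)) = (2*1)*(-9 - 11) = 2*(-20) = -40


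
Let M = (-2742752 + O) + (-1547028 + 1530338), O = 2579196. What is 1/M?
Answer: -1/180246 ≈ -5.5480e-6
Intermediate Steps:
M = -180246 (M = (-2742752 + 2579196) + (-1547028 + 1530338) = -163556 - 16690 = -180246)
1/M = 1/(-180246) = -1/180246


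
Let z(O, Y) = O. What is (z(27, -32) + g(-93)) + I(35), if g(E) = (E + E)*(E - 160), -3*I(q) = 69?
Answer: 47062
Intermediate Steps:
I(q) = -23 (I(q) = -⅓*69 = -23)
g(E) = 2*E*(-160 + E) (g(E) = (2*E)*(-160 + E) = 2*E*(-160 + E))
(z(27, -32) + g(-93)) + I(35) = (27 + 2*(-93)*(-160 - 93)) - 23 = (27 + 2*(-93)*(-253)) - 23 = (27 + 47058) - 23 = 47085 - 23 = 47062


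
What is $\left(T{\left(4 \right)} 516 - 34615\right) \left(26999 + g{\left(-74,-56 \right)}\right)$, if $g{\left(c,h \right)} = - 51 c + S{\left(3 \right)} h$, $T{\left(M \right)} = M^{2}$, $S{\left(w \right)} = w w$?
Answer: $-797860571$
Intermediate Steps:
$S{\left(w \right)} = w^{2}$
$g{\left(c,h \right)} = - 51 c + 9 h$ ($g{\left(c,h \right)} = - 51 c + 3^{2} h = - 51 c + 9 h$)
$\left(T{\left(4 \right)} 516 - 34615\right) \left(26999 + g{\left(-74,-56 \right)}\right) = \left(4^{2} \cdot 516 - 34615\right) \left(26999 + \left(\left(-51\right) \left(-74\right) + 9 \left(-56\right)\right)\right) = \left(16 \cdot 516 - 34615\right) \left(26999 + \left(3774 - 504\right)\right) = \left(8256 - 34615\right) \left(26999 + 3270\right) = \left(-26359\right) 30269 = -797860571$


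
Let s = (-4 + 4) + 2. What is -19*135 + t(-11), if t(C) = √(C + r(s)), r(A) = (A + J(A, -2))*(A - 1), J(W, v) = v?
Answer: -2565 + I*√11 ≈ -2565.0 + 3.3166*I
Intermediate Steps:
s = 2 (s = 0 + 2 = 2)
r(A) = (-1 + A)*(-2 + A) (r(A) = (A - 2)*(A - 1) = (-2 + A)*(-1 + A) = (-1 + A)*(-2 + A))
t(C) = √C (t(C) = √(C + (2 + 2² - 3*2)) = √(C + (2 + 4 - 6)) = √(C + 0) = √C)
-19*135 + t(-11) = -19*135 + √(-11) = -2565 + I*√11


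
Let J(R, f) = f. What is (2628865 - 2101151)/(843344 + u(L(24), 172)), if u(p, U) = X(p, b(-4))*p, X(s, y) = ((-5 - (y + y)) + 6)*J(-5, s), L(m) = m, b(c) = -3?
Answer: 263857/423688 ≈ 0.62276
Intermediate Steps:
X(s, y) = s*(1 - 2*y) (X(s, y) = ((-5 - (y + y)) + 6)*s = ((-5 - 2*y) + 6)*s = (1 - 2*y)*s = s*(1 - 2*y))
u(p, U) = 7*p**2 (u(p, U) = (p*(1 - 2*(-3)))*p = (p*(1 + 6))*p = (p*7)*p = (7*p)*p = 7*p**2)
(2628865 - 2101151)/(843344 + u(L(24), 172)) = (2628865 - 2101151)/(843344 + 7*24**2) = 527714/(843344 + 7*576) = 527714/(843344 + 4032) = 527714/847376 = 527714*(1/847376) = 263857/423688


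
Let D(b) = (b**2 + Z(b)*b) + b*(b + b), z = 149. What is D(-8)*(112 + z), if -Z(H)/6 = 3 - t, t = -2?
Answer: 112752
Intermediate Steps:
Z(H) = -30 (Z(H) = -6*(3 - 1*(-2)) = -6*(3 + 2) = -6*5 = -30)
D(b) = -30*b + 3*b**2 (D(b) = (b**2 - 30*b) + b*(b + b) = (b**2 - 30*b) + b*(2*b) = (b**2 - 30*b) + 2*b**2 = -30*b + 3*b**2)
D(-8)*(112 + z) = (3*(-8)*(-10 - 8))*(112 + 149) = (3*(-8)*(-18))*261 = 432*261 = 112752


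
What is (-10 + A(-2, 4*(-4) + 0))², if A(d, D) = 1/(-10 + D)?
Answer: 68121/676 ≈ 100.77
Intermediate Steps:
(-10 + A(-2, 4*(-4) + 0))² = (-10 + 1/(-10 + (4*(-4) + 0)))² = (-10 + 1/(-10 + (-16 + 0)))² = (-10 + 1/(-10 - 16))² = (-10 + 1/(-26))² = (-10 - 1/26)² = (-261/26)² = 68121/676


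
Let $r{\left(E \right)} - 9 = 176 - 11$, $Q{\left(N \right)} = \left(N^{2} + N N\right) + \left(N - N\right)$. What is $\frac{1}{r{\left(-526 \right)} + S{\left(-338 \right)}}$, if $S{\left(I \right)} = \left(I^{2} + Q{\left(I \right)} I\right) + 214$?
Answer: $- \frac{1}{77114312} \approx -1.2968 \cdot 10^{-8}$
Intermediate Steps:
$Q{\left(N \right)} = 2 N^{2}$ ($Q{\left(N \right)} = \left(N^{2} + N^{2}\right) + 0 = 2 N^{2} + 0 = 2 N^{2}$)
$r{\left(E \right)} = 174$ ($r{\left(E \right)} = 9 + \left(176 - 11\right) = 9 + 165 = 174$)
$S{\left(I \right)} = 214 + I^{2} + 2 I^{3}$ ($S{\left(I \right)} = \left(I^{2} + 2 I^{2} I\right) + 214 = \left(I^{2} + 2 I^{3}\right) + 214 = 214 + I^{2} + 2 I^{3}$)
$\frac{1}{r{\left(-526 \right)} + S{\left(-338 \right)}} = \frac{1}{174 + \left(214 + \left(-338\right)^{2} + 2 \left(-338\right)^{3}\right)} = \frac{1}{174 + \left(214 + 114244 + 2 \left(-38614472\right)\right)} = \frac{1}{174 + \left(214 + 114244 - 77228944\right)} = \frac{1}{174 - 77114486} = \frac{1}{-77114312} = - \frac{1}{77114312}$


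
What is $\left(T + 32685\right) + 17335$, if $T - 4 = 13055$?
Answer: $63079$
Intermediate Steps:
$T = 13059$ ($T = 4 + 13055 = 13059$)
$\left(T + 32685\right) + 17335 = \left(13059 + 32685\right) + 17335 = 45744 + 17335 = 63079$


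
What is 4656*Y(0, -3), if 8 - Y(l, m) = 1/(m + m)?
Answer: 38024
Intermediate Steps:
Y(l, m) = 8 - 1/(2*m) (Y(l, m) = 8 - 1/(m + m) = 8 - 1/(2*m))
4656*Y(0, -3) = 4656*(8 - ½/(-3)) = 4656*(8 - ½*(-⅓)) = 4656*(8 + ⅙) = 4656*(49/6) = 38024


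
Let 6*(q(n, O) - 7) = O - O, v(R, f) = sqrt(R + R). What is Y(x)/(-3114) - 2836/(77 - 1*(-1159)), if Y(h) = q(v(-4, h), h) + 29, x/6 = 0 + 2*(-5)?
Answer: -123275/53457 ≈ -2.3061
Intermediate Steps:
v(R, f) = sqrt(2)*sqrt(R) (v(R, f) = sqrt(2*R) = sqrt(2)*sqrt(R))
x = -60 (x = 6*(0 + 2*(-5)) = 6*(0 - 10) = 6*(-10) = -60)
q(n, O) = 7 (q(n, O) = 7 + (O - O)/6 = 7 + (1/6)*0 = 7 + 0 = 7)
Y(h) = 36 (Y(h) = 7 + 29 = 36)
Y(x)/(-3114) - 2836/(77 - 1*(-1159)) = 36/(-3114) - 2836/(77 - 1*(-1159)) = 36*(-1/3114) - 2836/(77 + 1159) = -2/173 - 2836/1236 = -2/173 - 2836*1/1236 = -2/173 - 709/309 = -123275/53457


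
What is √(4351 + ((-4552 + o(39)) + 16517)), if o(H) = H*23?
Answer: √17213 ≈ 131.20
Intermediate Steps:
o(H) = 23*H
√(4351 + ((-4552 + o(39)) + 16517)) = √(4351 + ((-4552 + 23*39) + 16517)) = √(4351 + ((-4552 + 897) + 16517)) = √(4351 + (-3655 + 16517)) = √(4351 + 12862) = √17213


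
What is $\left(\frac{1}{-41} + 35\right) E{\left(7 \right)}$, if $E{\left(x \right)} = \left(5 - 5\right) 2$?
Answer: $0$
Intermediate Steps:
$E{\left(x \right)} = 0$ ($E{\left(x \right)} = 0 \cdot 2 = 0$)
$\left(\frac{1}{-41} + 35\right) E{\left(7 \right)} = \left(\frac{1}{-41} + 35\right) 0 = \left(- \frac{1}{41} + 35\right) 0 = \frac{1434}{41} \cdot 0 = 0$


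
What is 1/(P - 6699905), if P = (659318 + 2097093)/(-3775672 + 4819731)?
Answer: -1044059/6995093357984 ≈ -1.4926e-7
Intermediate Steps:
P = 2756411/1044059 ≈ 2.6401
1/(P - 6699905) = 1/(2756411/1044059 - 6699905) = 1/(-6995093357984/1044059) = -1044059/6995093357984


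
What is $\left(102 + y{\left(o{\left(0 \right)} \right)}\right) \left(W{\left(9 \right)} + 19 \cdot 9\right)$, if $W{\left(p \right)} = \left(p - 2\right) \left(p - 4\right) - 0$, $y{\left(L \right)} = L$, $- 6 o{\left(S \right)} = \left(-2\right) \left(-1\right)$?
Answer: $\frac{62830}{3} \approx 20943.0$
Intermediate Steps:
$o{\left(S \right)} = - \frac{1}{3}$ ($o{\left(S \right)} = - \frac{\left(-2\right) \left(-1\right)}{6} = \left(- \frac{1}{6}\right) 2 = - \frac{1}{3}$)
$W{\left(p \right)} = \left(-4 + p\right) \left(-2 + p\right)$ ($W{\left(p \right)} = \left(-2 + p\right) \left(-4 + p\right) + 0 = \left(-4 + p\right) \left(-2 + p\right) + 0 = \left(-4 + p\right) \left(-2 + p\right)$)
$\left(102 + y{\left(o{\left(0 \right)} \right)}\right) \left(W{\left(9 \right)} + 19 \cdot 9\right) = \left(102 - \frac{1}{3}\right) \left(\left(8 + 9^{2} - 54\right) + 19 \cdot 9\right) = \frac{305 \left(\left(8 + 81 - 54\right) + 171\right)}{3} = \frac{305 \left(35 + 171\right)}{3} = \frac{305}{3} \cdot 206 = \frac{62830}{3}$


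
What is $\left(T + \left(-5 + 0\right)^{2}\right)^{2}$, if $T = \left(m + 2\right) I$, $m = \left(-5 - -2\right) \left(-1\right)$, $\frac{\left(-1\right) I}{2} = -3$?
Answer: $3025$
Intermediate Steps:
$I = 6$ ($I = \left(-2\right) \left(-3\right) = 6$)
$m = 3$ ($m = \left(-5 + 2\right) \left(-1\right) = \left(-3\right) \left(-1\right) = 3$)
$T = 30$ ($T = \left(3 + 2\right) 6 = 5 \cdot 6 = 30$)
$\left(T + \left(-5 + 0\right)^{2}\right)^{2} = \left(30 + \left(-5 + 0\right)^{2}\right)^{2} = \left(30 + \left(-5\right)^{2}\right)^{2} = \left(30 + 25\right)^{2} = 55^{2} = 3025$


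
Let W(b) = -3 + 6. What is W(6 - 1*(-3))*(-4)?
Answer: -12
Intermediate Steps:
W(b) = 3
W(6 - 1*(-3))*(-4) = 3*(-4) = -12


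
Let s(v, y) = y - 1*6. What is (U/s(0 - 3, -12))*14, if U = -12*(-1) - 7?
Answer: -35/9 ≈ -3.8889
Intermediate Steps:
s(v, y) = -6 + y (s(v, y) = y - 6 = -6 + y)
U = 5 (U = 12 - 7 = 5)
(U/s(0 - 3, -12))*14 = (5/(-6 - 12))*14 = (5/(-18))*14 = (5*(-1/18))*14 = -5/18*14 = -35/9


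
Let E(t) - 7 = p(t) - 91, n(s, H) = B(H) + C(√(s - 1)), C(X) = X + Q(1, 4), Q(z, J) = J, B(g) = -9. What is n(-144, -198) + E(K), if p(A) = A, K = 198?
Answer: 109 + I*√145 ≈ 109.0 + 12.042*I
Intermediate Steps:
C(X) = 4 + X (C(X) = X + 4 = 4 + X)
n(s, H) = -5 + √(-1 + s) (n(s, H) = -9 + (4 + √(s - 1)) = -9 + (4 + √(-1 + s)) = -5 + √(-1 + s))
E(t) = -84 + t (E(t) = 7 + (t - 91) = 7 + (-91 + t) = -84 + t)
n(-144, -198) + E(K) = (-5 + √(-1 - 144)) + (-84 + 198) = (-5 + √(-145)) + 114 = (-5 + I*√145) + 114 = 109 + I*√145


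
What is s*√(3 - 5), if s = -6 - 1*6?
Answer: -12*I*√2 ≈ -16.971*I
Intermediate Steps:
s = -12 (s = -6 - 6 = -12)
s*√(3 - 5) = -12*√(3 - 5) = -12*I*√2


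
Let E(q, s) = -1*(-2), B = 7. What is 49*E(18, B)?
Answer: 98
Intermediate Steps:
E(q, s) = 2
49*E(18, B) = 49*2 = 98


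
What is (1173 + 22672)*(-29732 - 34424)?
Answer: -1529799820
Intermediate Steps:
(1173 + 22672)*(-29732 - 34424) = 23845*(-64156) = -1529799820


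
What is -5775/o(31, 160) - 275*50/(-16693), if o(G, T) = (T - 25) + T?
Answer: -18469165/984887 ≈ -18.753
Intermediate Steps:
o(G, T) = -25 + 2*T (o(G, T) = (-25 + T) + T = -25 + 2*T)
-5775/o(31, 160) - 275*50/(-16693) = -5775/(-25 + 2*160) - 275*50/(-16693) = -5775/(-25 + 320) - 13750*(-1/16693) = -5775/295 + 13750/16693 = -5775*1/295 + 13750/16693 = -1155/59 + 13750/16693 = -18469165/984887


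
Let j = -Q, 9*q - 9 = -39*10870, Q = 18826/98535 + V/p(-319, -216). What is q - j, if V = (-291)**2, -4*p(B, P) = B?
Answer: -482389896517/10477555 ≈ -46040.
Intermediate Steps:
p(B, P) = -B/4
V = 84681
Q = 33382174834/31432665 (Q = 18826/98535 + 84681/((-1/4*(-319))) = 18826*(1/98535) + 84681/(319/4) = 18826/98535 + 84681*(4/319) = 18826/98535 + 338724/319 = 33382174834/31432665 ≈ 1062.0)
q = -141307/3 (q = 1 + (-39*10870)/9 = 1 + (1/9)*(-423930) = 1 - 141310/3 = -141307/3 ≈ -47102.)
j = -33382174834/31432665 (j = -1*33382174834/31432665 = -33382174834/31432665 ≈ -1062.0)
q - j = -141307/3 - 1*(-33382174834/31432665) = -141307/3 + 33382174834/31432665 = -482389896517/10477555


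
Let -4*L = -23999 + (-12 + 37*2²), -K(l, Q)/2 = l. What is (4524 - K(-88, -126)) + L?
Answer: 41255/4 ≈ 10314.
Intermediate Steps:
K(l, Q) = -2*l
L = 23863/4 (L = -(-23999 + (-12 + 37*2²))/4 = -(-23999 + (-12 + 37*4))/4 = -(-23999 + (-12 + 148))/4 = -(-23999 + 136)/4 = -¼*(-23863) = 23863/4 ≈ 5965.8)
(4524 - K(-88, -126)) + L = (4524 - (-2)*(-88)) + 23863/4 = (4524 - 1*176) + 23863/4 = (4524 - 176) + 23863/4 = 4348 + 23863/4 = 41255/4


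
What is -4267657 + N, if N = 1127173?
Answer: -3140484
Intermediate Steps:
-4267657 + N = -4267657 + 1127173 = -3140484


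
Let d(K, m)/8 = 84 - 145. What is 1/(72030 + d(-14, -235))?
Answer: 1/71542 ≈ 1.3978e-5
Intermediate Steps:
d(K, m) = -488 (d(K, m) = 8*(84 - 145) = 8*(-61) = -488)
1/(72030 + d(-14, -235)) = 1/(72030 - 488) = 1/71542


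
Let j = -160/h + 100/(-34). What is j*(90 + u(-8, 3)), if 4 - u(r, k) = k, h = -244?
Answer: -215670/1037 ≈ -207.97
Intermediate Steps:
u(r, k) = 4 - k
j = -2370/1037 (j = -160/(-244) + 100/(-34) = -160*(-1/244) + 100*(-1/34) = 40/61 - 50/17 = -2370/1037 ≈ -2.2854)
j*(90 + u(-8, 3)) = -2370*(90 + (4 - 1*3))/1037 = -2370*(90 + (4 - 3))/1037 = -2370*(90 + 1)/1037 = -2370/1037*91 = -215670/1037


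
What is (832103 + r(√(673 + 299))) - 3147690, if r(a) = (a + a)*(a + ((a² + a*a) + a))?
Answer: -2311699 + 69984*√3 ≈ -2.1905e+6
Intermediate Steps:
r(a) = 2*a*(2*a + 2*a²) (r(a) = (2*a)*(a + ((a² + a²) + a)) = (2*a)*(a + (2*a² + a)) = (2*a)*(a + (a + 2*a²)) = (2*a)*(2*a + 2*a²) = 2*a*(2*a + 2*a²))
(832103 + r(√(673 + 299))) - 3147690 = (832103 + 4*(√(673 + 299))²*(1 + √(673 + 299))) - 3147690 = (832103 + 4*(√972)²*(1 + √972)) - 3147690 = (832103 + 4*(18*√3)²*(1 + 18*√3)) - 3147690 = (832103 + 4*972*(1 + 18*√3)) - 3147690 = (832103 + (3888 + 69984*√3)) - 3147690 = (835991 + 69984*√3) - 3147690 = -2311699 + 69984*√3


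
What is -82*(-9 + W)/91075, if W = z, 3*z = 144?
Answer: -3198/91075 ≈ -0.035114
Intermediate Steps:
z = 48 (z = (1/3)*144 = 48)
W = 48
-82*(-9 + W)/91075 = -82*(-9 + 48)/91075 = -82*39*(1/91075) = -3198*1/91075 = -3198/91075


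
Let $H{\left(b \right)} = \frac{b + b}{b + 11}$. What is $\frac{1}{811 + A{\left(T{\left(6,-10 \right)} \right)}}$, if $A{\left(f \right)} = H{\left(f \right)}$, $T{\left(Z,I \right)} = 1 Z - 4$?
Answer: $\frac{13}{10547} \approx 0.0012326$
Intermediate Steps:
$H{\left(b \right)} = \frac{2 b}{11 + b}$
$T{\left(Z,I \right)} = -4 + Z$ ($T{\left(Z,I \right)} = Z - 4 = -4 + Z$)
$A{\left(f \right)} = \frac{2 f}{11 + f}$
$\frac{1}{811 + A{\left(T{\left(6,-10 \right)} \right)}} = \frac{1}{811 + \frac{2 \left(-4 + 6\right)}{11 + \left(-4 + 6\right)}} = \frac{1}{811 + 2 \cdot 2 \frac{1}{11 + 2}} = \frac{1}{811 + 2 \cdot 2 \cdot \frac{1}{13}} = \frac{1}{811 + \frac{4}{13}} = \frac{1}{\frac{10547}{13}} = \frac{13}{10547}$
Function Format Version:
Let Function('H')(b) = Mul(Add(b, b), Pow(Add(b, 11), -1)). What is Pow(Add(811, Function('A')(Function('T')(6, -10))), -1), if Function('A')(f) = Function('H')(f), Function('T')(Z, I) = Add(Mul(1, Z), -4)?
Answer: Rational(13, 10547) ≈ 0.0012326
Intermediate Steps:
Function('H')(b) = Mul(2, b, Pow(Add(11, b), -1)) (Function('H')(b) = Mul(Mul(2, b), Pow(Add(11, b), -1)) = Mul(2, b, Pow(Add(11, b), -1)))
Function('T')(Z, I) = Add(-4, Z) (Function('T')(Z, I) = Add(Z, -4) = Add(-4, Z))
Function('A')(f) = Mul(2, f, Pow(Add(11, f), -1))
Pow(Add(811, Function('A')(Function('T')(6, -10))), -1) = Pow(Add(811, Mul(2, Add(-4, 6), Pow(Add(11, Add(-4, 6)), -1))), -1) = Pow(Add(811, Mul(2, 2, Pow(Add(11, 2), -1))), -1) = Pow(Add(811, Mul(2, 2, Pow(13, -1))), -1) = Pow(Add(811, Mul(2, 2, Rational(1, 13))), -1) = Pow(Add(811, Rational(4, 13)), -1) = Pow(Rational(10547, 13), -1) = Rational(13, 10547)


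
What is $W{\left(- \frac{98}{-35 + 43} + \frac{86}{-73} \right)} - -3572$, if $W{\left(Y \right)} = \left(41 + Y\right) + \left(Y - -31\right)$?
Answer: $\frac{528103}{146} \approx 3617.1$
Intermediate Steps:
$W{\left(Y \right)} = 72 + 2 Y$ ($W{\left(Y \right)} = \left(41 + Y\right) + \left(Y + 31\right) = \left(41 + Y\right) + \left(31 + Y\right) = 72 + 2 Y$)
$W{\left(- \frac{98}{-35 + 43} + \frac{86}{-73} \right)} - -3572 = \left(72 + 2 \left(- \frac{98}{-35 + 43} + \frac{86}{-73}\right)\right) - -3572 = \left(72 + 2 \left(- \frac{98}{8} + 86 \left(- \frac{1}{73}\right)\right)\right) + 3572 = \left(72 + 2 \left(\left(-98\right) \frac{1}{8} - \frac{86}{73}\right)\right) + 3572 = \left(72 + 2 \left(- \frac{49}{4} - \frac{86}{73}\right)\right) + 3572 = \left(72 + 2 \left(- \frac{3921}{292}\right)\right) + 3572 = \left(72 - \frac{3921}{146}\right) + 3572 = \frac{6591}{146} + 3572 = \frac{528103}{146}$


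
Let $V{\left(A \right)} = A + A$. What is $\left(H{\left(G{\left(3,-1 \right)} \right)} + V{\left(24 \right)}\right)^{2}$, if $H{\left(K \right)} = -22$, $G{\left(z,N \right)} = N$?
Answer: $676$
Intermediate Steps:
$V{\left(A \right)} = 2 A$
$\left(H{\left(G{\left(3,-1 \right)} \right)} + V{\left(24 \right)}\right)^{2} = \left(-22 + 2 \cdot 24\right)^{2} = \left(-22 + 48\right)^{2} = 26^{2} = 676$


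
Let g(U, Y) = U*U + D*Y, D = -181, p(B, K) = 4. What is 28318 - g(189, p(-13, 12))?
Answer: -6679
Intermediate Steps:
g(U, Y) = U² - 181*Y (g(U, Y) = U*U - 181*Y = U² - 181*Y)
28318 - g(189, p(-13, 12)) = 28318 - (189² - 181*4) = 28318 - (35721 - 724) = 28318 - 1*34997 = 28318 - 34997 = -6679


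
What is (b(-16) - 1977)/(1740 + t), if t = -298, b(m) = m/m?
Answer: -988/721 ≈ -1.3703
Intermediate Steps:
b(m) = 1
(b(-16) - 1977)/(1740 + t) = (1 - 1977)/(1740 - 298) = -1976/1442 = -1976*1/1442 = -988/721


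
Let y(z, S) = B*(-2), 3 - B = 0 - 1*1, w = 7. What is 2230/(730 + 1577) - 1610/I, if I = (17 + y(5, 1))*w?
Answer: -170180/6921 ≈ -24.589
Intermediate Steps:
B = 4 (B = 3 - (0 - 1*1) = 3 - (0 - 1) = 3 - 1*(-1) = 3 + 1 = 4)
y(z, S) = -8 (y(z, S) = 4*(-2) = -8)
I = 63 (I = (17 - 8)*7 = 9*7 = 63)
2230/(730 + 1577) - 1610/I = 2230/(730 + 1577) - 1610/63 = 2230/2307 - 1610*1/63 = 2230*(1/2307) - 230/9 = 2230/2307 - 230/9 = -170180/6921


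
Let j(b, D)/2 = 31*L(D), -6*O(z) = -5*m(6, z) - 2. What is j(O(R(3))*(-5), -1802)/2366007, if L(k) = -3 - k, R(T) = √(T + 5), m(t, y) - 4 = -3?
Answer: 15934/338001 ≈ 0.047142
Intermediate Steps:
m(t, y) = 1 (m(t, y) = 4 - 3 = 1)
R(T) = √(5 + T)
O(z) = 7/6 (O(z) = -(-5*1 - 2)/6 = -(-5 - 2)/6 = -⅙*(-7) = 7/6)
j(b, D) = -186 - 62*D (j(b, D) = 2*(31*(-3 - D)) = 2*(-93 - 31*D) = -186 - 62*D)
j(O(R(3))*(-5), -1802)/2366007 = (-186 - 62*(-1802))/2366007 = (-186 + 111724)*(1/2366007) = 111538*(1/2366007) = 15934/338001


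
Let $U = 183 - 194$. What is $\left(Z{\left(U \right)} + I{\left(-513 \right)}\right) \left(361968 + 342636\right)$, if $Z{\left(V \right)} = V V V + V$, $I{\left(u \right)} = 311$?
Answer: $-726446724$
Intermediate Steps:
$U = -11$
$Z{\left(V \right)} = V + V^{3}$ ($Z{\left(V \right)} = V^{2} V + V = V^{3} + V = V + V^{3}$)
$\left(Z{\left(U \right)} + I{\left(-513 \right)}\right) \left(361968 + 342636\right) = \left(\left(-11 + \left(-11\right)^{3}\right) + 311\right) \left(361968 + 342636\right) = \left(\left(-11 - 1331\right) + 311\right) 704604 = \left(-1342 + 311\right) 704604 = \left(-1031\right) 704604 = -726446724$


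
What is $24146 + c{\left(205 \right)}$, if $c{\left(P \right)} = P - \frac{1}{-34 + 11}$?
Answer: $\frac{560074}{23} \approx 24351.0$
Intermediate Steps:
$c{\left(P \right)} = \frac{1}{23} + P$ ($c{\left(P \right)} = P - \frac{1}{-23} = P - - \frac{1}{23} = P + \frac{1}{23} = \frac{1}{23} + P$)
$24146 + c{\left(205 \right)} = 24146 + \left(\frac{1}{23} + 205\right) = 24146 + \frac{4716}{23} = \frac{560074}{23}$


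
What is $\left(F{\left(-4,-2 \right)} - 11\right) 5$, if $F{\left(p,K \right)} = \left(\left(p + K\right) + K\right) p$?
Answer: $105$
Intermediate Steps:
$F{\left(p,K \right)} = p \left(p + 2 K\right)$ ($F{\left(p,K \right)} = \left(\left(K + p\right) + K\right) p = \left(p + 2 K\right) p = p \left(p + 2 K\right)$)
$\left(F{\left(-4,-2 \right)} - 11\right) 5 = \left(- 4 \left(-4 + 2 \left(-2\right)\right) - 11\right) 5 = \left(- 4 \left(-4 - 4\right) - 11\right) 5 = \left(\left(-4\right) \left(-8\right) - 11\right) 5 = \left(32 - 11\right) 5 = 21 \cdot 5 = 105$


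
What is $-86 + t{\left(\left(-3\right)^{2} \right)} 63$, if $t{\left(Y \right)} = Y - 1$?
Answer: $418$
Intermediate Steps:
$t{\left(Y \right)} = -1 + Y$
$-86 + t{\left(\left(-3\right)^{2} \right)} 63 = -86 + \left(-1 + \left(-3\right)^{2}\right) 63 = -86 + \left(-1 + 9\right) 63 = -86 + 8 \cdot 63 = -86 + 504 = 418$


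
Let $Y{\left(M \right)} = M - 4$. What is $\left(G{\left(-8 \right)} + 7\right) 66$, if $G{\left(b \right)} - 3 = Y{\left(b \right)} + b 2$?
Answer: $-1188$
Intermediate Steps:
$Y{\left(M \right)} = -4 + M$
$G{\left(b \right)} = -1 + 3 b$ ($G{\left(b \right)} = 3 + \left(\left(-4 + b\right) + b 2\right) = 3 + \left(\left(-4 + b\right) + 2 b\right) = 3 + \left(-4 + 3 b\right) = -1 + 3 b$)
$\left(G{\left(-8 \right)} + 7\right) 66 = \left(\left(-1 + 3 \left(-8\right)\right) + 7\right) 66 = \left(\left(-1 - 24\right) + 7\right) 66 = \left(-25 + 7\right) 66 = \left(-18\right) 66 = -1188$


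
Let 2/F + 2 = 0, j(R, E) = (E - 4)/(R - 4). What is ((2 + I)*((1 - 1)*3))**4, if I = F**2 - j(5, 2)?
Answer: 0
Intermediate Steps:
j(R, E) = (-4 + E)/(-4 + R)
F = -1 (F = 2/(-2 + 0) = 2/(-2) = 2*(-1/2) = -1)
I = 3 (I = (-1)**2 - (-4 + 2)/(-4 + 5) = 1 - (-2)/1 = 1 - (-2) = 1 - 1*(-2) = 1 + 2 = 3)
((2 + I)*((1 - 1)*3))**4 = ((2 + 3)*((1 - 1)*3))**4 = (5*(0*3))**4 = (5*0)**4 = 0**4 = 0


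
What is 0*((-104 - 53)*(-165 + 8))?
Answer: 0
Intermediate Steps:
0*((-104 - 53)*(-165 + 8)) = 0*(-157*(-157)) = 0*24649 = 0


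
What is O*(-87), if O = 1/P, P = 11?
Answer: -87/11 ≈ -7.9091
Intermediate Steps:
O = 1/11 ≈ 0.090909
O*(-87) = (1/11)*(-87) = -87/11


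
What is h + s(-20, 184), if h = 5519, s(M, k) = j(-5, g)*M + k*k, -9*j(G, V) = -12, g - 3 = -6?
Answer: 118045/3 ≈ 39348.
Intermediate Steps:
g = -3 (g = 3 - 6 = -3)
j(G, V) = 4/3 (j(G, V) = -⅑*(-12) = 4/3)
s(M, k) = k² + 4*M/3 (s(M, k) = 4*M/3 + k*k = 4*M/3 + k² = k² + 4*M/3)
h + s(-20, 184) = 5519 + (184² + (4/3)*(-20)) = 5519 + (33856 - 80/3) = 5519 + 101488/3 = 118045/3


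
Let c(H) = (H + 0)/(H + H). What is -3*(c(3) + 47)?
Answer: -285/2 ≈ -142.50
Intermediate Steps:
c(H) = ½ (c(H) = H/((2*H)) = H*(1/(2*H)) = ½)
-3*(c(3) + 47) = -3*(½ + 47) = -3*95/2 = -285/2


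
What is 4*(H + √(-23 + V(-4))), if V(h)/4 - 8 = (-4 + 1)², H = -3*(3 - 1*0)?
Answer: -36 + 12*√5 ≈ -9.1672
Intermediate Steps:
H = -9 (H = -3*(3 + 0) = -3*3 = -9)
V(h) = 68 (V(h) = 32 + 4*(-4 + 1)² = 32 + 4*(-3)² = 32 + 4*9 = 32 + 36 = 68)
4*(H + √(-23 + V(-4))) = 4*(-9 + √(-23 + 68)) = 4*(-9 + √45) = 4*(-9 + 3*√5) = -36 + 12*√5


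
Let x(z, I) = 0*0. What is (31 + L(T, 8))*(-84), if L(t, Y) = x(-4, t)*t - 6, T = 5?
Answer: -2100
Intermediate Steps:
x(z, I) = 0
L(t, Y) = -6 (L(t, Y) = 0*t - 6 = 0 - 6 = -6)
(31 + L(T, 8))*(-84) = (31 - 6)*(-84) = 25*(-84) = -2100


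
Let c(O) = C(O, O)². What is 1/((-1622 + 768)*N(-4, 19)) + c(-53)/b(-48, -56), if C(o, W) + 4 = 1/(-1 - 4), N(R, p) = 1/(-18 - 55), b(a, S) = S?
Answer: -19601/85400 ≈ -0.22952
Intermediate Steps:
N(R, p) = -1/73 (N(R, p) = 1/(-73) = -1/73)
C(o, W) = -21/5 (C(o, W) = -4 + 1/(-1 - 4) = -4 + 1/(-5) = -4 - ⅕ = -21/5)
c(O) = 441/25 (c(O) = (-21/5)² = 441/25)
1/((-1622 + 768)*N(-4, 19)) + c(-53)/b(-48, -56) = 1/((-1622 + 768)*(-1/73)) + (441/25)/(-56) = -73/(-854) + (441/25)*(-1/56) = -1/854*(-73) - 63/200 = 73/854 - 63/200 = -19601/85400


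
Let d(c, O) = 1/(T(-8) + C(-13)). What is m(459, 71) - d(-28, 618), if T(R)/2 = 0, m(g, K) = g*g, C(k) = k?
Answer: 2738854/13 ≈ 2.1068e+5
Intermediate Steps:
m(g, K) = g**2
T(R) = 0 (T(R) = 2*0 = 0)
d(c, O) = -1/13 (d(c, O) = 1/(0 - 13) = 1/(-13) = -1/13)
m(459, 71) - d(-28, 618) = 459**2 - 1*(-1/13) = 210681 + 1/13 = 2738854/13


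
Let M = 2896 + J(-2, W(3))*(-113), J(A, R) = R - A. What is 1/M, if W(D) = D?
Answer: 1/2331 ≈ 0.00042900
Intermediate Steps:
M = 2331 (M = 2896 + (3 - 1*(-2))*(-113) = 2896 + (3 + 2)*(-113) = 2896 + 5*(-113) = 2896 - 565 = 2331)
1/M = 1/2331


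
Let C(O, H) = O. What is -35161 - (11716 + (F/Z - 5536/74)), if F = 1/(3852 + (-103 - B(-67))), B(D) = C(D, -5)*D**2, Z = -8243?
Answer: -4346679345031259/92873419392 ≈ -46802.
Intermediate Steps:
B(D) = D**3 (B(D) = D*D**2 = D**3)
F = 1/304512 (F = 1/(3852 + (-103 - 1*(-67)**3)) = 1/(3852 + (-103 - 1*(-300763))) = 1/(3852 + (-103 + 300763)) = 1/(3852 + 300660) = 1/304512 ≈ 3.2839e-6)
-35161 - (11716 + (F/Z - 5536/74)) = -35161 - (11716 + ((1/304512)/(-8243) - 5536/74)) = -35161 - (11716 + ((1/304512)*(-1/8243) - 5536*1/74)) = -35161 - (11716 + (-1/2510092416 - 2768/37)) = -35161 - (11716 - 6947935807525/92873419392) = -35161 - 1*1081157045789147/92873419392 = -35161 - 1081157045789147/92873419392 = -4346679345031259/92873419392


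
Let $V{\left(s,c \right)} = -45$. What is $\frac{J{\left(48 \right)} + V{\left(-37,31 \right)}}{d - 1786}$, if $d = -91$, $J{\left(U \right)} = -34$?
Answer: $\frac{79}{1877} \approx 0.042088$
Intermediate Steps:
$\frac{J{\left(48 \right)} + V{\left(-37,31 \right)}}{d - 1786} = \frac{-34 - 45}{-91 - 1786} = - \frac{79}{-1877} = \left(-79\right) \left(- \frac{1}{1877}\right) = \frac{79}{1877}$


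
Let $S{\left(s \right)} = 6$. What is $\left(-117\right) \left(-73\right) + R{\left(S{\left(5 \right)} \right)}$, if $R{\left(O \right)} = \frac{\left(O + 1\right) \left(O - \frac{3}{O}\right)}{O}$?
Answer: $\frac{102569}{12} \approx 8547.4$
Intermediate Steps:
$R{\left(O \right)} = \frac{\left(1 + O\right) \left(O - \frac{3}{O}\right)}{O}$
$\left(-117\right) \left(-73\right) + R{\left(S{\left(5 \right)} \right)} = \left(-117\right) \left(-73\right) + \left(1 + 6 - \frac{3}{6} - \frac{3}{36}\right) = 8541 + \left(1 + 6 - \frac{1}{2} - \frac{1}{12}\right) = 8541 + \frac{77}{12} = \frac{102569}{12}$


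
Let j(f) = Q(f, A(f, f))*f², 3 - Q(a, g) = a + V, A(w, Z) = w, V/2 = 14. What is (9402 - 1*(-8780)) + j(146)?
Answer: -3626854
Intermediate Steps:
V = 28 (V = 2*14 = 28)
Q(a, g) = -25 - a (Q(a, g) = 3 - (a + 28) = 3 - (28 + a) = 3 + (-28 - a) = -25 - a)
j(f) = f²*(-25 - f) (j(f) = (-25 - f)*f² = f²*(-25 - f))
(9402 - 1*(-8780)) + j(146) = (9402 - 1*(-8780)) + 146²*(-25 - 1*146) = (9402 + 8780) + 21316*(-25 - 146) = 18182 + 21316*(-171) = 18182 - 3645036 = -3626854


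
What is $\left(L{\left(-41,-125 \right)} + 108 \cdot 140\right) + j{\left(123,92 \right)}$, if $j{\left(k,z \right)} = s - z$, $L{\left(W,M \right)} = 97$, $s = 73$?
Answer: $15198$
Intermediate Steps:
$j{\left(k,z \right)} = 73 - z$
$\left(L{\left(-41,-125 \right)} + 108 \cdot 140\right) + j{\left(123,92 \right)} = \left(97 + 108 \cdot 140\right) + \left(73 - 92\right) = \left(97 + 15120\right) + \left(73 - 92\right) = 15217 - 19 = 15198$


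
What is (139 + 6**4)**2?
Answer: 2059225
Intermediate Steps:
(139 + 6**4)**2 = (139 + 1296)**2 = 1435**2 = 2059225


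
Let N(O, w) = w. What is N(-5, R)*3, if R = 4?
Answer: 12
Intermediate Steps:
N(-5, R)*3 = 4*3 = 12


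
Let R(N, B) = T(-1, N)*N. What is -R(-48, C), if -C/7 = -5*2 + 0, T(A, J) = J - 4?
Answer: -2496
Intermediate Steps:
T(A, J) = -4 + J
C = 70 (C = -7*(-5*2 + 0) = -7*(-10 + 0) = -7*(-10) = 70)
R(N, B) = N*(-4 + N) (R(N, B) = (-4 + N)*N = N*(-4 + N))
-R(-48, C) = -(-48)*(-4 - 48) = -(-48)*(-52) = -1*2496 = -2496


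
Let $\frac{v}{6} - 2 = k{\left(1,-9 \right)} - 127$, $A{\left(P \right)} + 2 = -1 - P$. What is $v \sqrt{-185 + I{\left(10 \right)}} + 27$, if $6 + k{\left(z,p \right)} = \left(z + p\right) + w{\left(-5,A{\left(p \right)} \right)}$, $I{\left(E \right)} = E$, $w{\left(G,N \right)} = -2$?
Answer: $27 - 4230 i \sqrt{7} \approx 27.0 - 11192.0 i$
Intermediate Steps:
$A{\left(P \right)} = -3 - P$ ($A{\left(P \right)} = -2 - \left(1 + P\right) = -3 - P$)
$k{\left(z,p \right)} = -8 + p + z$ ($k{\left(z,p \right)} = -6 - \left(2 - p - z\right) = -6 + \left(-2 + p + z\right) = -8 + p + z$)
$v = -846$ ($v = 12 + 6 \left(\left(-8 - 9 + 1\right) - 127\right) = 12 + 6 \left(-16 - 127\right) = 12 + 6 \left(-143\right) = 12 - 858 = -846$)
$v \sqrt{-185 + I{\left(10 \right)}} + 27 = - 846 \sqrt{-185 + 10} + 27 = - 846 \sqrt{-175} + 27 = - 846 \cdot 5 i \sqrt{7} + 27 = - 4230 i \sqrt{7} + 27 = 27 - 4230 i \sqrt{7}$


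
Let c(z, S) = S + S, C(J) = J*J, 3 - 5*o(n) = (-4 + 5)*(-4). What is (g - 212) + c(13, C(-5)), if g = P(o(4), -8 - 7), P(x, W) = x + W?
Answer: -878/5 ≈ -175.60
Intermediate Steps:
o(n) = 7/5 (o(n) = ⅗ - (-4 + 5)*(-4)/5 = ⅗ - (-4)/5 = ⅗ - ⅕*(-4) = ⅗ + ⅘ = 7/5)
P(x, W) = W + x
C(J) = J²
g = -68/5 (g = (-8 - 7) + 7/5 = -15 + 7/5 = -68/5 ≈ -13.600)
c(z, S) = 2*S
(g - 212) + c(13, C(-5)) = (-68/5 - 212) + 2*(-5)² = -1128/5 + 2*25 = -1128/5 + 50 = -878/5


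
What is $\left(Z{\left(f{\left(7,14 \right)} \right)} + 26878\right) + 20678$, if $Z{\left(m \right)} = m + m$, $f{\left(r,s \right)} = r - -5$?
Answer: $47580$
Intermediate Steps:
$f{\left(r,s \right)} = 5 + r$ ($f{\left(r,s \right)} = r + 5 = 5 + r$)
$Z{\left(m \right)} = 2 m$
$\left(Z{\left(f{\left(7,14 \right)} \right)} + 26878\right) + 20678 = \left(2 \left(5 + 7\right) + 26878\right) + 20678 = \left(2 \cdot 12 + 26878\right) + 20678 = \left(24 + 26878\right) + 20678 = 26902 + 20678 = 47580$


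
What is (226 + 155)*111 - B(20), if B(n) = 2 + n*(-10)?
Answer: 42489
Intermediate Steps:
B(n) = 2 - 10*n
(226 + 155)*111 - B(20) = (226 + 155)*111 - (2 - 10*20) = 381*111 - (2 - 200) = 42291 - 1*(-198) = 42291 + 198 = 42489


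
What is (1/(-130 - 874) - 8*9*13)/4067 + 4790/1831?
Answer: 17838180625/7476463708 ≈ 2.3859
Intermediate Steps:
(1/(-130 - 874) - 8*9*13)/4067 + 4790/1831 = (1/(-1004) - 72*13)*(1/4067) + 4790*(1/1831) = (-1/1004 - 1*936)*(1/4067) + 4790/1831 = (-1/1004 - 936)*(1/4067) + 4790/1831 = -939745/1004*1/4067 + 4790/1831 = -939745/4083268 + 4790/1831 = 17838180625/7476463708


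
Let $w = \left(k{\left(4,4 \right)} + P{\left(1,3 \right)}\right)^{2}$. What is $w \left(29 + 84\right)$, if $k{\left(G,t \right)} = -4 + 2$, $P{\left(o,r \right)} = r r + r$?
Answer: $11300$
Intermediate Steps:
$P{\left(o,r \right)} = r + r^{2}$ ($P{\left(o,r \right)} = r^{2} + r = r + r^{2}$)
$k{\left(G,t \right)} = -2$
$w = 100$ ($w = \left(-2 + 3 \left(1 + 3\right)\right)^{2} = \left(-2 + 3 \cdot 4\right)^{2} = \left(-2 + 12\right)^{2} = 10^{2} = 100$)
$w \left(29 + 84\right) = 100 \left(29 + 84\right) = 100 \cdot 113 = 11300$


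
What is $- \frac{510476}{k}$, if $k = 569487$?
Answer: $- \frac{510476}{569487} \approx -0.89638$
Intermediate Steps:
$- \frac{510476}{k} = - \frac{510476}{569487}$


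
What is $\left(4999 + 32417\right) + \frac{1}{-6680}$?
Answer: $\frac{249938879}{6680} \approx 37416.0$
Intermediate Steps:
$\left(4999 + 32417\right) + \frac{1}{-6680} = 37416 - \frac{1}{6680} = \frac{249938879}{6680}$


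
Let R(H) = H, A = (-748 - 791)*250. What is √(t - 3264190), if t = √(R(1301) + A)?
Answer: √(-3264190 + 11*I*√3169) ≈ 0.17 + 1806.7*I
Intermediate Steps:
A = -384750 (A = -1539*250 = -384750)
t = 11*I*√3169 (t = √(1301 - 384750) = √(-383449) = 11*I*√3169 ≈ 619.23*I)
√(t - 3264190) = √(11*I*√3169 - 3264190) = √(-3264190 + 11*I*√3169)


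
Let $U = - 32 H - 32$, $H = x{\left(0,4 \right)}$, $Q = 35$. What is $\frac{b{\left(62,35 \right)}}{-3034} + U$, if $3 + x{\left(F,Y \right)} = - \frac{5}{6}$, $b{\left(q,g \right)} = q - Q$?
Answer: $\frac{825167}{9102} \approx 90.658$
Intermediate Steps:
$b{\left(q,g \right)} = -35 + q$ ($b{\left(q,g \right)} = q - 35 = -35 + q$)
$x{\left(F,Y \right)} = - \frac{23}{6}$ ($x{\left(F,Y \right)} = -3 - \frac{5}{6} = - \frac{23}{6}$)
$H = - \frac{23}{6} \approx -3.8333$
$U = \frac{272}{3}$ ($U = \left(-32\right) \left(- \frac{23}{6}\right) - 32 = \frac{368}{3} - 32 = \frac{272}{3} \approx 90.667$)
$\frac{b{\left(62,35 \right)}}{-3034} + U = \frac{-35 + 62}{-3034} + \frac{272}{3} = 27 \left(- \frac{1}{3034}\right) + \frac{272}{3} = - \frac{27}{3034} + \frac{272}{3} = \frac{825167}{9102}$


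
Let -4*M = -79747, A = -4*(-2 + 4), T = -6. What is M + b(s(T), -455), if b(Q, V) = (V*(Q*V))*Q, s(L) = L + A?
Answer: 162387347/4 ≈ 4.0597e+7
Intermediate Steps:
A = -8 (A = -4*2 = -8)
s(L) = -8 + L (s(L) = L - 8 = -8 + L)
b(Q, V) = Q**2*V**2 (b(Q, V) = (Q*V**2)*Q = Q**2*V**2)
M = 79747/4 (M = -1/4*(-79747) = 79747/4 ≈ 19937.)
M + b(s(T), -455) = 79747/4 + (-8 - 6)**2*(-455)**2 = 79747/4 + (-14)**2*207025 = 79747/4 + 196*207025 = 79747/4 + 40576900 = 162387347/4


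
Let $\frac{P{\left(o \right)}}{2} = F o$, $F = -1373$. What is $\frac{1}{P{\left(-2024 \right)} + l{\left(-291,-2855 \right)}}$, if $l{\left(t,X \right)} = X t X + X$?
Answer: $- \frac{1}{2366393226} \approx -4.2258 \cdot 10^{-10}$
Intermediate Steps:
$l{\left(t,X \right)} = X + t X^{2}$ ($l{\left(t,X \right)} = t X^{2} + X = X + t X^{2}$)
$P{\left(o \right)} = - 2746 o$ ($P{\left(o \right)} = 2 \left(- 1373 o\right) = - 2746 o$)
$\frac{1}{P{\left(-2024 \right)} + l{\left(-291,-2855 \right)}} = \frac{1}{\left(-2746\right) \left(-2024\right) - 2855 \left(1 - -830805\right)} = \frac{1}{5557904 - 2855 \left(1 + 830805\right)} = \frac{1}{5557904 - 2371951130} = \frac{1}{-2366393226} = - \frac{1}{2366393226}$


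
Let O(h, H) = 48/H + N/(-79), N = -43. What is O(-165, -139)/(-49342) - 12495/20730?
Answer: -112835707459/187200365441 ≈ -0.60275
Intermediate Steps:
O(h, H) = 43/79 + 48/H (O(h, H) = 48/H - 43/(-79) = 48/H - 43*(-1/79) = 48/H + 43/79 = 43/79 + 48/H)
O(-165, -139)/(-49342) - 12495/20730 = (43/79 + 48/(-139))/(-49342) - 12495/20730 = (43/79 + 48*(-1/139))*(-1/49342) - 12495*1/20730 = (43/79 - 48/139)*(-1/49342) - 833/1382 = (2185/10981)*(-1/49342) - 833/1382 = -2185/541824502 - 833/1382 = -112835707459/187200365441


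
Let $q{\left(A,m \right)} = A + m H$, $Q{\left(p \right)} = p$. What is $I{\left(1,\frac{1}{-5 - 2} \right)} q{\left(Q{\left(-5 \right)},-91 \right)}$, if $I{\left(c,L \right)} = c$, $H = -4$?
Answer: $359$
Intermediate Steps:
$q{\left(A,m \right)} = A - 4 m$ ($q{\left(A,m \right)} = A + m \left(-4\right) = A - 4 m$)
$I{\left(1,\frac{1}{-5 - 2} \right)} q{\left(Q{\left(-5 \right)},-91 \right)} = 1 \left(-5 - -364\right) = 1 \left(-5 + 364\right) = 1 \cdot 359 = 359$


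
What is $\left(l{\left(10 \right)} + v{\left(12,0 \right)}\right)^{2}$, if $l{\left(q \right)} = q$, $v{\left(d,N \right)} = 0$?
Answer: $100$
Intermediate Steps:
$\left(l{\left(10 \right)} + v{\left(12,0 \right)}\right)^{2} = \left(10 + 0\right)^{2} = 10^{2} = 100$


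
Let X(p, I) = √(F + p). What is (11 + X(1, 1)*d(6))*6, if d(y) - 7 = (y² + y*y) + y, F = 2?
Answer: 66 + 510*√3 ≈ 949.35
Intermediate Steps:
X(p, I) = √(2 + p)
d(y) = 7 + y + 2*y² (d(y) = 7 + ((y² + y*y) + y) = 7 + ((y² + y²) + y) = 7 + (2*y² + y) = 7 + (y + 2*y²) = 7 + y + 2*y²)
(11 + X(1, 1)*d(6))*6 = (11 + √(2 + 1)*(7 + 6 + 2*6²))*6 = (11 + √3*(7 + 6 + 2*36))*6 = (11 + √3*(7 + 6 + 72))*6 = (11 + √3*85)*6 = (11 + 85*√3)*6 = 66 + 510*√3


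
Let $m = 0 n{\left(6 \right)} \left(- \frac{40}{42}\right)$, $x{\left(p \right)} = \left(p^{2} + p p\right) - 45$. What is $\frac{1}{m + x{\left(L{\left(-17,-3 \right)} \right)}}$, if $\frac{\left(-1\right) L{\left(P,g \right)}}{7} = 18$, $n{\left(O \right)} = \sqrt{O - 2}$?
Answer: $\frac{1}{31707} \approx 3.1539 \cdot 10^{-5}$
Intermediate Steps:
$n{\left(O \right)} = \sqrt{-2 + O}$
$L{\left(P,g \right)} = -126$ ($L{\left(P,g \right)} = \left(-7\right) 18 = -126$)
$x{\left(p \right)} = -45 + 2 p^{2}$ ($x{\left(p \right)} = \left(p^{2} + p^{2}\right) - 45 = 2 p^{2} - 45 = -45 + 2 p^{2}$)
$m = 0$ ($m = 0 \sqrt{-2 + 6} \left(- \frac{40}{42}\right) = 0 \sqrt{4} \left(\left(-40\right) \frac{1}{42}\right) = 0 \cdot 2 \left(- \frac{20}{21}\right) = 0 \left(- \frac{20}{21}\right) = 0$)
$\frac{1}{m + x{\left(L{\left(-17,-3 \right)} \right)}} = \frac{1}{0 - \left(45 - 2 \left(-126\right)^{2}\right)} = \frac{1}{0 + \left(-45 + 2 \cdot 15876\right)} = \frac{1}{0 + \left(-45 + 31752\right)} = \frac{1}{0 + 31707} = \frac{1}{31707}$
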